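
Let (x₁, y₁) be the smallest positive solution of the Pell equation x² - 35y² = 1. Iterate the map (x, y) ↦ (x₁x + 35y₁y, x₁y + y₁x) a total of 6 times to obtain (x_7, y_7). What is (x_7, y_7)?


Step 1: Find the fundamental solution (x₁, y₁) of x² - 35y² = 1.
  Expand √35 as a continued fraction. a₀ = ⌊√35⌋ = 5; iterate m_{k+1} = d_k·a_k − m_k, d_{k+1} = (35 − m_{k+1}²)/d_k, a_{k+1} = ⌊(a₀ + m_{k+1})/d_{k+1}⌋ (starting m₀ = 0, d₀ = 1), with convergents p_k = a_k·p_{k-1} + p_{k-2}, q_k = a_k·q_{k-1} + q_{k-2} (p₋₁ = 1, q₋₁ = 0):
  k = 0: a₀ = 5; p₀/q₀ = 5/1; p₀² − 35·q₀² = 25 − 35 = -10.
  k = 1: m = 5, d = 10, a = ⌊(5 + 5)/10⌋ = 1; p/q = (1·5 + 1)/(1·1 + 0) = 6/1; p² − 35·q² = 36 − 35 = 1.
  The first convergent with p² − 35·q² = 1 gives the fundamental solution (x₁, y₁) = (6, 1).
Step 2: Apply the recurrence (x_{n+1}, y_{n+1}) = (x₁x_n + 35y₁y_n, x₁y_n + y₁x_n) repeatedly.
  From (x_1, y_1) = (6, 1): x_2 = 6·6 + 35·1·1 = 71; y_2 = 6·1 + 1·6 = 12.
  From (x_2, y_2) = (71, 12): x_3 = 6·71 + 35·1·12 = 846; y_3 = 6·12 + 1·71 = 143.
  From (x_3, y_3) = (846, 143): x_4 = 6·846 + 35·1·143 = 10081; y_4 = 6·143 + 1·846 = 1704.
  From (x_4, y_4) = (10081, 1704): x_5 = 6·10081 + 35·1·1704 = 120126; y_5 = 6·1704 + 1·10081 = 20305.
  From (x_5, y_5) = (120126, 20305): x_6 = 6·120126 + 35·1·20305 = 1431431; y_6 = 6·20305 + 1·120126 = 241956.
  From (x_6, y_6) = (1431431, 241956): x_7 = 6·1431431 + 35·1·241956 = 17057046; y_7 = 6·241956 + 1·1431431 = 2883167.
Step 3: Verify x_7² - 35·y_7² = 290942818246116 - 290942818246115 = 1 (should be 1). ✓

(x_1, y_1) = (6, 1); (x_7, y_7) = (17057046, 2883167).


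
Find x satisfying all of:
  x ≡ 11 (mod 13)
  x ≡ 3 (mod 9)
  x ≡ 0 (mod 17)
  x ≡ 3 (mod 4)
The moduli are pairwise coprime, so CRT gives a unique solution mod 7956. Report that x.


Product of moduli M = 13 · 9 · 17 · 4 = 7956.
Merge one congruence at a time:
  Start: x ≡ 11 (mod 13).
  Combine with x ≡ 3 (mod 9); new modulus lcm = 117.
    Write x = 11 + 13·t and substitute into x ≡ 3 (mod 9): 13·t ≡ 3 − 11 = -8 (mod 9).
    Reduce coefficients mod 9: 4·t ≡ 1 (mod 9).
    The inverse of 4 mod 9 is 7 (since 4·7 = 28 = 3·9 + 1), so t ≡ 7·1 = 7 ≡ 7 (mod 9).
    Then x = 11 + 13·7 = 102, valid modulo lcm(13, 9) = 117: x ≡ 102 (mod 117).
  Combine with x ≡ 0 (mod 17); new modulus lcm = 1989.
    Write x = 102 + 117·t and substitute into x ≡ 0 (mod 17): 117·t ≡ 0 − 102 = -102 (mod 17).
    Reduce coefficients mod 17: 15·t ≡ 0 (mod 17).
    The inverse of 15 mod 17 is 8 (since 15·8 = 120 = 7·17 + 1), so t ≡ 8·0 = 0 ≡ 0 (mod 17).
    Then x = 102 + 117·0 = 102, valid modulo lcm(117, 17) = 1989: x ≡ 102 (mod 1989).
  Combine with x ≡ 3 (mod 4); new modulus lcm = 7956.
    Write x = 102 + 1989·t and substitute into x ≡ 3 (mod 4): 1989·t ≡ 3 − 102 = -99 (mod 4).
    Reduce coefficients mod 4: 1·t ≡ 1 (mod 4).
    So t ≡ 1 (mod 4).
    Then x = 102 + 1989·1 = 2091, valid modulo lcm(1989, 4) = 7956: x ≡ 2091 (mod 7956).
Verify against each original: 2091 mod 13 = 11, 2091 mod 9 = 3, 2091 mod 17 = 0, 2091 mod 4 = 3.

x ≡ 2091 (mod 7956).


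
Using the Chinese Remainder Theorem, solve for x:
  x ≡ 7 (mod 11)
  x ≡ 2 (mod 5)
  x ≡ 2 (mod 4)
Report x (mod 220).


Moduli 11, 5, 4 are pairwise coprime; by CRT there is a unique solution modulo M = 11 · 5 · 4 = 220.
Solve pairwise, accumulating the modulus:
  Start with x ≡ 7 (mod 11).
  Combine with x ≡ 2 (mod 5): since gcd(11, 5) = 1, we get a unique residue mod 55.
    Write x = 7 + 11·t and substitute into x ≡ 2 (mod 5): 11·t ≡ 2 − 7 = -5 (mod 5).
    Reduce coefficients mod 5: 1·t ≡ 0 (mod 5).
    So t ≡ 0 (mod 5).
    Then x = 7 + 11·0 = 7, valid modulo lcm(11, 5) = 55: x ≡ 7 (mod 55).
  Combine with x ≡ 2 (mod 4): since gcd(55, 4) = 1, we get a unique residue mod 220.
    Write x = 7 + 55·t and substitute into x ≡ 2 (mod 4): 55·t ≡ 2 − 7 = -5 (mod 4).
    Reduce coefficients mod 4: 3·t ≡ 3 (mod 4).
    The inverse of 3 mod 4 is 3 (since 3·3 = 9 = 2·4 + 1), so t ≡ 3·3 = 9 ≡ 1 (mod 4).
    Then x = 7 + 55·1 = 62, valid modulo lcm(55, 4) = 220: x ≡ 62 (mod 220).
Verify: 62 mod 11 = 7 ✓, 62 mod 5 = 2 ✓, 62 mod 4 = 2 ✓.

x ≡ 62 (mod 220).


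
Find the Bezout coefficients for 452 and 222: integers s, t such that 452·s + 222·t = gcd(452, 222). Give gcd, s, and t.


Euclidean algorithm on (452, 222) — divide until remainder is 0:
  452 = 2 · 222 + 8
  222 = 27 · 8 + 6
  8 = 1 · 6 + 2
  6 = 3 · 2 + 0
gcd(452, 222) = 2.
Track Bezout coefficients alongside the remainders: start with r₀ = 452 = a·1 + b·0 (s = 1, t = 0) and r₁ = 222 = a·0 + b·1 (s = 0, t = 1); each new remainder r_{k+1} = r_{k-1} − q_k·r_k inherits s_{k+1} = s_{k-1} − q_k·s_k, t_{k+1} = t_{k-1} − q_k·t_k, so r_k = a·s_k + b·t_k at every step:
  q = 2: r = 8, s = 1 − 2·0 = 1, t = 0 − 2·1 = -2  (check: 452·1 + 222·(-2) = 8)
  q = 27: r = 6, s = 0 − 27·1 = -27, t = 1 − 27·(-2) = 55  (check: 452·(-27) + 222·55 = 6)
  q = 1: r = 2, s = 1 − 1·(-27) = 28, t = -2 − 1·55 = -57  (check: 452·28 + 222·(-57) = 2)
The row with r = 2 (the gcd) gives the Bezout coefficients s = 28, t = -57.
Result: 452 · (28) + 222 · (-57) = 2.

gcd(452, 222) = 2; s = 28, t = -57 (check: 452·28 + 222·(-57) = 2).


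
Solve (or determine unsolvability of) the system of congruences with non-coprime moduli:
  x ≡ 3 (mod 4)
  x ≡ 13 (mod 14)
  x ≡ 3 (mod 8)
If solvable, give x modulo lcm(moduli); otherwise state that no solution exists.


Moduli 4, 14, 8 are not pairwise coprime, so CRT works modulo lcm(m_i) when all pairwise compatibility conditions hold.
Pairwise compatibility: gcd(m_i, m_j) must divide a_i - a_j for every pair.
Merge one congruence at a time:
  Start: x ≡ 3 (mod 4).
  Combine with x ≡ 13 (mod 14): gcd(4, 14) = 2; 13 - 3 = 10, which IS divisible by 2, so compatible.
    Write x = 3 + 4·t and substitute into x ≡ 13 (mod 14): 4·t ≡ 13 − 3 = 10 (mod 14).
    Divide the congruence (and modulus) by g = 2: 2·t ≡ 5 (mod 7).
    The inverse of 2 mod 7 is 4 (since 2·4 = 8 = 1·7 + 1), so t ≡ 4·5 = 20 ≡ 6 (mod 7).
    Then x = 3 + 4·6 = 27, valid modulo lcm(4, 14) = 28: x ≡ 27 (mod 28).
  Combine with x ≡ 3 (mod 8): gcd(28, 8) = 4; 3 - 27 = -24, which IS divisible by 4, so compatible.
    Write x = 27 + 28·t and substitute into x ≡ 3 (mod 8): 28·t ≡ 3 − 27 = -24 (mod 8).
    Divide the congruence (and modulus) by g = 4: 7·t ≡ -6 (mod 2).
    Reduce coefficients mod 2: 1·t ≡ 0 (mod 2).
    So t ≡ 0 (mod 2).
    Then x = 27 + 28·0 = 27, valid modulo lcm(28, 8) = 56: x ≡ 27 (mod 56).
Verify: 27 mod 4 = 3, 27 mod 14 = 13, 27 mod 8 = 3.

x ≡ 27 (mod 56).


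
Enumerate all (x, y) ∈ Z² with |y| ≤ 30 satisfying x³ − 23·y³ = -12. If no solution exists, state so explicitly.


The equation is x³ - 23y³ = -12. For fixed y, x³ = 23·y³ − 12, so a solution requires the RHS to be a perfect cube.
Strategy: iterate y from -30 to 30, compute RHS = 23·y³ − 12, and check whether it is a (positive or negative) perfect cube.
Check small values of y:
  y = 0: RHS = -12 is not a perfect cube.
  y = 1: RHS = 11 is not a perfect cube.
  y = -1: RHS = -35 is not a perfect cube.
  y = 2: RHS = 172 is not a perfect cube.
  y = -2: RHS = -196 is not a perfect cube.
  y = 3: RHS = 609 is not a perfect cube.
  y = -3: RHS = -633 is not a perfect cube.
Continuing the search up to |y| = 30 finds no solutions either.
No (x, y) in the scanned range satisfies the equation.

No integer solutions with |y| ≤ 30.


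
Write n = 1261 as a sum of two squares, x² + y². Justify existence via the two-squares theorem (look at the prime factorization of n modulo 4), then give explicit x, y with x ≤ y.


Step 1: Factor n = 1261 = 13 · 97.
Step 2: Check the mod-4 condition on each prime factor: 13 ≡ 1 (mod 4), exponent 1; 97 ≡ 1 (mod 4), exponent 1.
All primes ≡ 3 (mod 4) appear to even exponent (or don't appear), so by the two-squares theorem n IS expressible as a sum of two squares.
Step 3: Build a representation. Here n = 13 · 97 is a product of primes ≡ 1 (mod 4). Each prime p ≡ 1 (mod 4) is itself a sum of two squares; find a² by testing p − a² for a perfect square:
  13: 13 − 1² = 12, 13 − 2² = 9 = 3² ⇒ 13 = 2² + 3².
  97: 97 − 1² = 96, 97 − 2² = 93, 97 − 3² = 88, 97 − 4² = 81 = 9² ⇒ 97 = 4² + 9².
  Combine using the Brahmagupta–Fibonacci identity (a² + b²)(c² + d²) = (ac − bd)² + (ad + bc)² = (ac + bd)² + (ad − bc)²:
  13 · 97 = 1261: from (2² + 3²)(4² + 9²), take (2·4 − 3·9, 2·9 + 3·4) = (8 − 27, 18 + 12) = (-19, 30); dropping signs (only squares matter) gives (19, 30); check 19² + 30² = 361 + 900 = 1261 ✓.
Step 4: Order so x ≤ y and verify: 19² + 30² = 361 + 900 = 1261 = n. ✓

n = 1261 = 19² + 30² (one valid representation with x ≤ y).


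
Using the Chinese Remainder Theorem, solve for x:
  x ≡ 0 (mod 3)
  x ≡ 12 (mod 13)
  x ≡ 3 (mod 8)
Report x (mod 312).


Moduli 3, 13, 8 are pairwise coprime; by CRT there is a unique solution modulo M = 3 · 13 · 8 = 312.
Solve pairwise, accumulating the modulus:
  Start with x ≡ 0 (mod 3).
  Combine with x ≡ 12 (mod 13): since gcd(3, 13) = 1, we get a unique residue mod 39.
    Write x = 0 + 3·t and substitute into x ≡ 12 (mod 13): 3·t ≡ 12 − 0 = 12 (mod 13).
    The inverse of 3 mod 13 is 9 (since 3·9 = 27 = 2·13 + 1), so t ≡ 9·12 = 108 ≡ 4 (mod 13).
    Then x = 0 + 3·4 = 12, valid modulo lcm(3, 13) = 39: x ≡ 12 (mod 39).
  Combine with x ≡ 3 (mod 8): since gcd(39, 8) = 1, we get a unique residue mod 312.
    Write x = 12 + 39·t and substitute into x ≡ 3 (mod 8): 39·t ≡ 3 − 12 = -9 (mod 8).
    Reduce coefficients mod 8: 7·t ≡ 7 (mod 8).
    The inverse of 7 mod 8 is 7 (since 7·7 = 49 = 6·8 + 1), so t ≡ 7·7 = 49 ≡ 1 (mod 8).
    Then x = 12 + 39·1 = 51, valid modulo lcm(39, 8) = 312: x ≡ 51 (mod 312).
Verify: 51 mod 3 = 0 ✓, 51 mod 13 = 12 ✓, 51 mod 8 = 3 ✓.

x ≡ 51 (mod 312).


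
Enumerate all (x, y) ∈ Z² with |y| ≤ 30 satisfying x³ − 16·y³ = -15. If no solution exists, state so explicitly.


The equation is x³ - 16y³ = -15. For fixed y, x³ = 16·y³ − 15, so a solution requires the RHS to be a perfect cube.
Strategy: iterate y from -30 to 30, compute RHS = 16·y³ − 15, and check whether it is a (positive or negative) perfect cube.
Check small values of y:
  y = 0: RHS = -15 is not a perfect cube.
  y = 1: RHS = 1 = (1)³ ⇒ x = 1 works.
  y = -1: RHS = -31 is not a perfect cube.
  y = 2: RHS = 113 is not a perfect cube.
  y = -2: RHS = -143 is not a perfect cube.
  y = 3: RHS = 417 is not a perfect cube.
  y = -3: RHS = -447 is not a perfect cube.
Continuing the search up to |y| = 30 finds no further solutions beyond those listed.
Collected solutions: (1, 1).

Solutions (with |y| ≤ 30): (1, 1).


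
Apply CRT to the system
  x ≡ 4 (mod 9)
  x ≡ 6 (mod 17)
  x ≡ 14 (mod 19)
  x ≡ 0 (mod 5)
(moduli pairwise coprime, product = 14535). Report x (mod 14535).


Product of moduli M = 9 · 17 · 19 · 5 = 14535.
Merge one congruence at a time:
  Start: x ≡ 4 (mod 9).
  Combine with x ≡ 6 (mod 17); new modulus lcm = 153.
    Write x = 4 + 9·t and substitute into x ≡ 6 (mod 17): 9·t ≡ 6 − 4 = 2 (mod 17).
    The inverse of 9 mod 17 is 2 (since 9·2 = 18 = 1·17 + 1), so t ≡ 2·2 = 4 ≡ 4 (mod 17).
    Then x = 4 + 9·4 = 40, valid modulo lcm(9, 17) = 153: x ≡ 40 (mod 153).
  Combine with x ≡ 14 (mod 19); new modulus lcm = 2907.
    Write x = 40 + 153·t and substitute into x ≡ 14 (mod 19): 153·t ≡ 14 − 40 = -26 (mod 19).
    Reduce coefficients mod 19: 1·t ≡ 12 (mod 19).
    So t ≡ 12 (mod 19).
    Then x = 40 + 153·12 = 1876, valid modulo lcm(153, 19) = 2907: x ≡ 1876 (mod 2907).
  Combine with x ≡ 0 (mod 5); new modulus lcm = 14535.
    Write x = 1876 + 2907·t and substitute into x ≡ 0 (mod 5): 2907·t ≡ 0 − 1876 = -1876 (mod 5).
    Reduce coefficients mod 5: 2·t ≡ 4 (mod 5).
    The inverse of 2 mod 5 is 3 (since 2·3 = 6 = 1·5 + 1), so t ≡ 3·4 = 12 ≡ 2 (mod 5).
    Then x = 1876 + 2907·2 = 7690, valid modulo lcm(2907, 5) = 14535: x ≡ 7690 (mod 14535).
Verify against each original: 7690 mod 9 = 4, 7690 mod 17 = 6, 7690 mod 19 = 14, 7690 mod 5 = 0.

x ≡ 7690 (mod 14535).


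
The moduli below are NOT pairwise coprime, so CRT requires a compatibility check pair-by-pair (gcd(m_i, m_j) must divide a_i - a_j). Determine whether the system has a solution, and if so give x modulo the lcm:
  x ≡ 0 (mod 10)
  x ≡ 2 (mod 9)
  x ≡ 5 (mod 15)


Moduli 10, 9, 15 are not pairwise coprime, so CRT works modulo lcm(m_i) when all pairwise compatibility conditions hold.
Pairwise compatibility: gcd(m_i, m_j) must divide a_i - a_j for every pair.
Merge one congruence at a time:
  Start: x ≡ 0 (mod 10).
  Combine with x ≡ 2 (mod 9): gcd(10, 9) = 1; 2 - 0 = 2, which IS divisible by 1, so compatible.
    Write x = 0 + 10·t and substitute into x ≡ 2 (mod 9): 10·t ≡ 2 − 0 = 2 (mod 9).
    Reduce coefficients mod 9: 1·t ≡ 2 (mod 9).
    So t ≡ 2 (mod 9).
    Then x = 0 + 10·2 = 20, valid modulo lcm(10, 9) = 90: x ≡ 20 (mod 90).
  Combine with x ≡ 5 (mod 15): gcd(90, 15) = 15; 5 - 20 = -15, which IS divisible by 15, so compatible.
    Write x = 20 + 90·t and substitute into x ≡ 5 (mod 15): 90·t ≡ 5 − 20 = -15 (mod 15).
    Divide the congruence (and modulus) by g = 15: 6·t ≡ -1 (mod 1).
    Modulo 1 every t works; take t = 0.
    Then x = 20 + 90·0 = 20, valid modulo lcm(90, 15) = 90: x ≡ 20 (mod 90).
Verify: 20 mod 10 = 0, 20 mod 9 = 2, 20 mod 15 = 5.

x ≡ 20 (mod 90).


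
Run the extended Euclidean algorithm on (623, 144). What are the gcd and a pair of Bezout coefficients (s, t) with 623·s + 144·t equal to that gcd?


Euclidean algorithm on (623, 144) — divide until remainder is 0:
  623 = 4 · 144 + 47
  144 = 3 · 47 + 3
  47 = 15 · 3 + 2
  3 = 1 · 2 + 1
  2 = 2 · 1 + 0
gcd(623, 144) = 1.
Track Bezout coefficients alongside the remainders: start with r₀ = 623 = a·1 + b·0 (s = 1, t = 0) and r₁ = 144 = a·0 + b·1 (s = 0, t = 1); each new remainder r_{k+1} = r_{k-1} − q_k·r_k inherits s_{k+1} = s_{k-1} − q_k·s_k, t_{k+1} = t_{k-1} − q_k·t_k, so r_k = a·s_k + b·t_k at every step:
  q = 4: r = 47, s = 1 − 4·0 = 1, t = 0 − 4·1 = -4  (check: 623·1 + 144·(-4) = 47)
  q = 3: r = 3, s = 0 − 3·1 = -3, t = 1 − 3·(-4) = 13  (check: 623·(-3) + 144·13 = 3)
  q = 15: r = 2, s = 1 − 15·(-3) = 46, t = -4 − 15·13 = -199  (check: 623·46 + 144·(-199) = 2)
  q = 1: r = 1, s = -3 − 1·46 = -49, t = 13 − 1·(-199) = 212  (check: 623·(-49) + 144·212 = 1)
The row with r = 1 (the gcd) gives the Bezout coefficients s = -49, t = 212.
Result: 623 · (-49) + 144 · (212) = 1.

gcd(623, 144) = 1; s = -49, t = 212 (check: 623·(-49) + 144·212 = 1).


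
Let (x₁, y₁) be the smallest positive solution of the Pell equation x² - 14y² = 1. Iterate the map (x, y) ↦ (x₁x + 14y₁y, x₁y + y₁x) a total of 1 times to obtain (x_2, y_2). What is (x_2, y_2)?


Step 1: Find the fundamental solution (x₁, y₁) of x² - 14y² = 1.
  Expand √14 as a continued fraction. a₀ = ⌊√14⌋ = 3; iterate m_{k+1} = d_k·a_k − m_k, d_{k+1} = (14 − m_{k+1}²)/d_k, a_{k+1} = ⌊(a₀ + m_{k+1})/d_{k+1}⌋ (starting m₀ = 0, d₀ = 1), with convergents p_k = a_k·p_{k-1} + p_{k-2}, q_k = a_k·q_{k-1} + q_{k-2} (p₋₁ = 1, q₋₁ = 0):
  k = 0: a₀ = 3; p₀/q₀ = 3/1; p₀² − 14·q₀² = 9 − 14 = -5.
  k = 1: m = 3, d = 5, a = ⌊(3 + 3)/5⌋ = 1; p/q = (1·3 + 1)/(1·1 + 0) = 4/1; p² − 14·q² = 16 − 14 = 2.
  k = 2: m = 2, d = 2, a = ⌊(3 + 2)/2⌋ = 2; p/q = (2·4 + 3)/(2·1 + 1) = 11/3; p² − 14·q² = 121 − 126 = -5.
  k = 3: m = 2, d = 5, a = ⌊(3 + 2)/5⌋ = 1; p/q = (1·11 + 4)/(1·3 + 1) = 15/4; p² − 14·q² = 225 − 224 = 1.
  The first convergent with p² − 14·q² = 1 gives the fundamental solution (x₁, y₁) = (15, 4).
Step 2: Apply the recurrence (x_{n+1}, y_{n+1}) = (x₁x_n + 14y₁y_n, x₁y_n + y₁x_n) repeatedly.
  From (x_1, y_1) = (15, 4): x_2 = 15·15 + 14·4·4 = 449; y_2 = 15·4 + 4·15 = 120.
Step 3: Verify x_2² - 14·y_2² = 201601 - 201600 = 1 (should be 1). ✓

(x_1, y_1) = (15, 4); (x_2, y_2) = (449, 120).


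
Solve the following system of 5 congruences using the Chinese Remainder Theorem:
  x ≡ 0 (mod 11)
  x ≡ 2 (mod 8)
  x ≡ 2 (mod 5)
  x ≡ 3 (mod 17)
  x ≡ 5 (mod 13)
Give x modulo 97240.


Product of moduli M = 11 · 8 · 5 · 17 · 13 = 97240.
Merge one congruence at a time:
  Start: x ≡ 0 (mod 11).
  Combine with x ≡ 2 (mod 8); new modulus lcm = 88.
    Write x = 0 + 11·t and substitute into x ≡ 2 (mod 8): 11·t ≡ 2 − 0 = 2 (mod 8).
    Reduce coefficients mod 8: 3·t ≡ 2 (mod 8).
    The inverse of 3 mod 8 is 3 (since 3·3 = 9 = 1·8 + 1), so t ≡ 3·2 = 6 ≡ 6 (mod 8).
    Then x = 0 + 11·6 = 66, valid modulo lcm(11, 8) = 88: x ≡ 66 (mod 88).
  Combine with x ≡ 2 (mod 5); new modulus lcm = 440.
    Write x = 66 + 88·t and substitute into x ≡ 2 (mod 5): 88·t ≡ 2 − 66 = -64 (mod 5).
    Reduce coefficients mod 5: 3·t ≡ 1 (mod 5).
    The inverse of 3 mod 5 is 2 (since 3·2 = 6 = 1·5 + 1), so t ≡ 2·1 = 2 ≡ 2 (mod 5).
    Then x = 66 + 88·2 = 242, valid modulo lcm(88, 5) = 440: x ≡ 242 (mod 440).
  Combine with x ≡ 3 (mod 17); new modulus lcm = 7480.
    Write x = 242 + 440·t and substitute into x ≡ 3 (mod 17): 440·t ≡ 3 − 242 = -239 (mod 17).
    Reduce coefficients mod 17: 15·t ≡ 16 (mod 17).
    The inverse of 15 mod 17 is 8 (since 15·8 = 120 = 7·17 + 1), so t ≡ 8·16 = 128 ≡ 9 (mod 17).
    Then x = 242 + 440·9 = 4202, valid modulo lcm(440, 17) = 7480: x ≡ 4202 (mod 7480).
  Combine with x ≡ 5 (mod 13); new modulus lcm = 97240.
    Write x = 4202 + 7480·t and substitute into x ≡ 5 (mod 13): 7480·t ≡ 5 − 4202 = -4197 (mod 13).
    Reduce coefficients mod 13: 5·t ≡ 2 (mod 13).
    The inverse of 5 mod 13 is 8 (since 5·8 = 40 = 3·13 + 1), so t ≡ 8·2 = 16 ≡ 3 (mod 13).
    Then x = 4202 + 7480·3 = 26642, valid modulo lcm(7480, 13) = 97240: x ≡ 26642 (mod 97240).
Verify against each original: 26642 mod 11 = 0, 26642 mod 8 = 2, 26642 mod 5 = 2, 26642 mod 17 = 3, 26642 mod 13 = 5.

x ≡ 26642 (mod 97240).


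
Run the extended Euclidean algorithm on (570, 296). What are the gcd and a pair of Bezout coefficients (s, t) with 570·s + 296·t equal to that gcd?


Euclidean algorithm on (570, 296) — divide until remainder is 0:
  570 = 1 · 296 + 274
  296 = 1 · 274 + 22
  274 = 12 · 22 + 10
  22 = 2 · 10 + 2
  10 = 5 · 2 + 0
gcd(570, 296) = 2.
Track Bezout coefficients alongside the remainders: start with r₀ = 570 = a·1 + b·0 (s = 1, t = 0) and r₁ = 296 = a·0 + b·1 (s = 0, t = 1); each new remainder r_{k+1} = r_{k-1} − q_k·r_k inherits s_{k+1} = s_{k-1} − q_k·s_k, t_{k+1} = t_{k-1} − q_k·t_k, so r_k = a·s_k + b·t_k at every step:
  q = 1: r = 274, s = 1 − 1·0 = 1, t = 0 − 1·1 = -1  (check: 570·1 + 296·(-1) = 274)
  q = 1: r = 22, s = 0 − 1·1 = -1, t = 1 − 1·(-1) = 2  (check: 570·(-1) + 296·2 = 22)
  q = 12: r = 10, s = 1 − 12·(-1) = 13, t = -1 − 12·2 = -25  (check: 570·13 + 296·(-25) = 10)
  q = 2: r = 2, s = -1 − 2·13 = -27, t = 2 − 2·(-25) = 52  (check: 570·(-27) + 296·52 = 2)
The row with r = 2 (the gcd) gives the Bezout coefficients s = -27, t = 52.
Result: 570 · (-27) + 296 · (52) = 2.

gcd(570, 296) = 2; s = -27, t = 52 (check: 570·(-27) + 296·52 = 2).


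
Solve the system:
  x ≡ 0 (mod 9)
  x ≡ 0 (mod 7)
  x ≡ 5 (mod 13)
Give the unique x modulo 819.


Moduli 9, 7, 13 are pairwise coprime; by CRT there is a unique solution modulo M = 9 · 7 · 13 = 819.
Solve pairwise, accumulating the modulus:
  Start with x ≡ 0 (mod 9).
  Combine with x ≡ 0 (mod 7): since gcd(9, 7) = 1, we get a unique residue mod 63.
    Write x = 0 + 9·t and substitute into x ≡ 0 (mod 7): 9·t ≡ 0 − 0 = 0 (mod 7).
    Reduce coefficients mod 7: 2·t ≡ 0 (mod 7).
    The inverse of 2 mod 7 is 4 (since 2·4 = 8 = 1·7 + 1), so t ≡ 4·0 = 0 ≡ 0 (mod 7).
    Then x = 0 + 9·0 = 0, valid modulo lcm(9, 7) = 63: x ≡ 0 (mod 63).
  Combine with x ≡ 5 (mod 13): since gcd(63, 13) = 1, we get a unique residue mod 819.
    Write x = 0 + 63·t and substitute into x ≡ 5 (mod 13): 63·t ≡ 5 − 0 = 5 (mod 13).
    Reduce coefficients mod 13: 11·t ≡ 5 (mod 13).
    The inverse of 11 mod 13 is 6 (since 11·6 = 66 = 5·13 + 1), so t ≡ 6·5 = 30 ≡ 4 (mod 13).
    Then x = 0 + 63·4 = 252, valid modulo lcm(63, 13) = 819: x ≡ 252 (mod 819).
Verify: 252 mod 9 = 0 ✓, 252 mod 7 = 0 ✓, 252 mod 13 = 5 ✓.

x ≡ 252 (mod 819).


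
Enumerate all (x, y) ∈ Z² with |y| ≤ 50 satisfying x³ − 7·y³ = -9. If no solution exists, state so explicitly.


The equation is x³ - 7y³ = -9. For fixed y, x³ = 7·y³ − 9, so a solution requires the RHS to be a perfect cube.
Strategy: iterate y from -50 to 50, compute RHS = 7·y³ − 9, and check whether it is a (positive or negative) perfect cube.
Check small values of y:
  y = 0: RHS = -9 is not a perfect cube.
  y = 1: RHS = -2 is not a perfect cube.
  y = -1: RHS = -16 is not a perfect cube.
  y = 2: RHS = 47 is not a perfect cube.
  y = -2: RHS = -65 is not a perfect cube.
  y = 3: RHS = 180 is not a perfect cube.
  y = -3: RHS = -198 is not a perfect cube.
Continuing the search up to |y| = 50 finds no solutions either.
No (x, y) in the scanned range satisfies the equation.

No integer solutions with |y| ≤ 50.


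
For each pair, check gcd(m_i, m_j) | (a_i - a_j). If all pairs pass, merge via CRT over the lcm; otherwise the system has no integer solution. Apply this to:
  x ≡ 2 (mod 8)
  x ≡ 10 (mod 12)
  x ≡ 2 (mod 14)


Moduli 8, 12, 14 are not pairwise coprime, so CRT works modulo lcm(m_i) when all pairwise compatibility conditions hold.
Pairwise compatibility: gcd(m_i, m_j) must divide a_i - a_j for every pair.
Merge one congruence at a time:
  Start: x ≡ 2 (mod 8).
  Combine with x ≡ 10 (mod 12): gcd(8, 12) = 4; 10 - 2 = 8, which IS divisible by 4, so compatible.
    Write x = 2 + 8·t and substitute into x ≡ 10 (mod 12): 8·t ≡ 10 − 2 = 8 (mod 12).
    Divide the congruence (and modulus) by g = 4: 2·t ≡ 2 (mod 3).
    The inverse of 2 mod 3 is 2 (since 2·2 = 4 = 1·3 + 1), so t ≡ 2·2 = 4 ≡ 1 (mod 3).
    Then x = 2 + 8·1 = 10, valid modulo lcm(8, 12) = 24: x ≡ 10 (mod 24).
  Combine with x ≡ 2 (mod 14): gcd(24, 14) = 2; 2 - 10 = -8, which IS divisible by 2, so compatible.
    Write x = 10 + 24·t and substitute into x ≡ 2 (mod 14): 24·t ≡ 2 − 10 = -8 (mod 14).
    Divide the congruence (and modulus) by g = 2: 12·t ≡ -4 (mod 7).
    Reduce coefficients mod 7: 5·t ≡ 3 (mod 7).
    The inverse of 5 mod 7 is 3 (since 5·3 = 15 = 2·7 + 1), so t ≡ 3·3 = 9 ≡ 2 (mod 7).
    Then x = 10 + 24·2 = 58, valid modulo lcm(24, 14) = 168: x ≡ 58 (mod 168).
Verify: 58 mod 8 = 2, 58 mod 12 = 10, 58 mod 14 = 2.

x ≡ 58 (mod 168).


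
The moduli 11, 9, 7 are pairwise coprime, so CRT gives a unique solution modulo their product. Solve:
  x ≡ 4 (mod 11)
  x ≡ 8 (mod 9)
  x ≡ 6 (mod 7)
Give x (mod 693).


Moduli 11, 9, 7 are pairwise coprime; by CRT there is a unique solution modulo M = 11 · 9 · 7 = 693.
Solve pairwise, accumulating the modulus:
  Start with x ≡ 4 (mod 11).
  Combine with x ≡ 8 (mod 9): since gcd(11, 9) = 1, we get a unique residue mod 99.
    Write x = 4 + 11·t and substitute into x ≡ 8 (mod 9): 11·t ≡ 8 − 4 = 4 (mod 9).
    Reduce coefficients mod 9: 2·t ≡ 4 (mod 9).
    The inverse of 2 mod 9 is 5 (since 2·5 = 10 = 1·9 + 1), so t ≡ 5·4 = 20 ≡ 2 (mod 9).
    Then x = 4 + 11·2 = 26, valid modulo lcm(11, 9) = 99: x ≡ 26 (mod 99).
  Combine with x ≡ 6 (mod 7): since gcd(99, 7) = 1, we get a unique residue mod 693.
    Write x = 26 + 99·t and substitute into x ≡ 6 (mod 7): 99·t ≡ 6 − 26 = -20 (mod 7).
    Reduce coefficients mod 7: 1·t ≡ 1 (mod 7).
    So t ≡ 1 (mod 7).
    Then x = 26 + 99·1 = 125, valid modulo lcm(99, 7) = 693: x ≡ 125 (mod 693).
Verify: 125 mod 11 = 4 ✓, 125 mod 9 = 8 ✓, 125 mod 7 = 6 ✓.

x ≡ 125 (mod 693).


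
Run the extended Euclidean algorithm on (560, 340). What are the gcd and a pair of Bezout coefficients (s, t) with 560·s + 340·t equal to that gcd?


Euclidean algorithm on (560, 340) — divide until remainder is 0:
  560 = 1 · 340 + 220
  340 = 1 · 220 + 120
  220 = 1 · 120 + 100
  120 = 1 · 100 + 20
  100 = 5 · 20 + 0
gcd(560, 340) = 20.
Track Bezout coefficients alongside the remainders: start with r₀ = 560 = a·1 + b·0 (s = 1, t = 0) and r₁ = 340 = a·0 + b·1 (s = 0, t = 1); each new remainder r_{k+1} = r_{k-1} − q_k·r_k inherits s_{k+1} = s_{k-1} − q_k·s_k, t_{k+1} = t_{k-1} − q_k·t_k, so r_k = a·s_k + b·t_k at every step:
  q = 1: r = 220, s = 1 − 1·0 = 1, t = 0 − 1·1 = -1  (check: 560·1 + 340·(-1) = 220)
  q = 1: r = 120, s = 0 − 1·1 = -1, t = 1 − 1·(-1) = 2  (check: 560·(-1) + 340·2 = 120)
  q = 1: r = 100, s = 1 − 1·(-1) = 2, t = -1 − 1·2 = -3  (check: 560·2 + 340·(-3) = 100)
  q = 1: r = 20, s = -1 − 1·2 = -3, t = 2 − 1·(-3) = 5  (check: 560·(-3) + 340·5 = 20)
The row with r = 20 (the gcd) gives the Bezout coefficients s = -3, t = 5.
Result: 560 · (-3) + 340 · (5) = 20.

gcd(560, 340) = 20; s = -3, t = 5 (check: 560·(-3) + 340·5 = 20).


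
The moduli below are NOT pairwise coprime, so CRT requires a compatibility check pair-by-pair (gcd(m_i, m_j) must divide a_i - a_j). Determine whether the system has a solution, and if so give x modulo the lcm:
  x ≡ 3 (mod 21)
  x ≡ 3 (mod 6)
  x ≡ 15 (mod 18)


Moduli 21, 6, 18 are not pairwise coprime, so CRT works modulo lcm(m_i) when all pairwise compatibility conditions hold.
Pairwise compatibility: gcd(m_i, m_j) must divide a_i - a_j for every pair.
Merge one congruence at a time:
  Start: x ≡ 3 (mod 21).
  Combine with x ≡ 3 (mod 6): gcd(21, 6) = 3; 3 - 3 = 0, which IS divisible by 3, so compatible.
    Write x = 3 + 21·t and substitute into x ≡ 3 (mod 6): 21·t ≡ 3 − 3 = 0 (mod 6).
    Divide the congruence (and modulus) by g = 3: 7·t ≡ 0 (mod 2).
    Reduce coefficients mod 2: 1·t ≡ 0 (mod 2).
    So t ≡ 0 (mod 2).
    Then x = 3 + 21·0 = 3, valid modulo lcm(21, 6) = 42: x ≡ 3 (mod 42).
  Combine with x ≡ 15 (mod 18): gcd(42, 18) = 6; 15 - 3 = 12, which IS divisible by 6, so compatible.
    Write x = 3 + 42·t and substitute into x ≡ 15 (mod 18): 42·t ≡ 15 − 3 = 12 (mod 18).
    Divide the congruence (and modulus) by g = 6: 7·t ≡ 2 (mod 3).
    Reduce coefficients mod 3: 1·t ≡ 2 (mod 3).
    So t ≡ 2 (mod 3).
    Then x = 3 + 42·2 = 87, valid modulo lcm(42, 18) = 126: x ≡ 87 (mod 126).
Verify: 87 mod 21 = 3, 87 mod 6 = 3, 87 mod 18 = 15.

x ≡ 87 (mod 126).


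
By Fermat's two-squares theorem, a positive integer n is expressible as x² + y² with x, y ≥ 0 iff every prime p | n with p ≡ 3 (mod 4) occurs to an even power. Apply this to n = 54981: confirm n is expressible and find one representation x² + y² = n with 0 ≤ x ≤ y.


Step 1: Factor n = 54981 = 3^2 · 41 · 149.
Step 2: Check the mod-4 condition on each prime factor: 3 ≡ 3 (mod 4), exponent 2 (must be even); 41 ≡ 1 (mod 4), exponent 1; 149 ≡ 1 (mod 4), exponent 1.
All primes ≡ 3 (mod 4) appear to even exponent (or don't appear), so by the two-squares theorem n IS expressible as a sum of two squares.
Step 3: Build a representation. Group n = k² · m with k = 3 and m = 41 · 149 = 6109 (a product of primes ≡ 1 (mod 4)); a representation of m scales to one of n via (k·x)² + (k·y)² = k²(x² + y²). Each prime p ≡ 1 (mod 4) is itself a sum of two squares; find a² by testing p − a² for a perfect square:
  41: 41 − 1² = 40, 41 − 2² = 37, 41 − 3² = 32, 41 − 4² = 25 = 5² ⇒ 41 = 4² + 5².
  149: 149 − 1² = 148, 149 − 2² = 145, 149 − 3² = 140, 149 − 4² = 133, 149 − 5² = 124, 149 − 6² = 113, 149 − 7² = 100 = 10² ⇒ 149 = 7² + 10².
  Combine using the Brahmagupta–Fibonacci identity (a² + b²)(c² + d²) = (ac − bd)² + (ad + bc)² = (ac + bd)² + (ad − bc)²:
  41 · 149 = 6109: from (4² + 5²)(7² + 10²), take (4·7 − 5·10, 4·10 + 5·7) = (28 − 50, 40 + 35) = (-22, 75); dropping signs (only squares matter) gives (22, 75); check 22² + 75² = 484 + 5625 = 6109 ✓.
  Scale by k = 3: (3·22, 3·75) = (66, 225).
Step 4: Order so x ≤ y and verify: 66² + 225² = 4356 + 50625 = 54981 = n. ✓

n = 54981 = 66² + 225² (one valid representation with x ≤ y).


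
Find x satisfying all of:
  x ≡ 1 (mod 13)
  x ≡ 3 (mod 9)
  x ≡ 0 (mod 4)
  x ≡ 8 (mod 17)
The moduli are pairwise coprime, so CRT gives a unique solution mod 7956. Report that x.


Product of moduli M = 13 · 9 · 4 · 17 = 7956.
Merge one congruence at a time:
  Start: x ≡ 1 (mod 13).
  Combine with x ≡ 3 (mod 9); new modulus lcm = 117.
    Write x = 1 + 13·t and substitute into x ≡ 3 (mod 9): 13·t ≡ 3 − 1 = 2 (mod 9).
    Reduce coefficients mod 9: 4·t ≡ 2 (mod 9).
    The inverse of 4 mod 9 is 7 (since 4·7 = 28 = 3·9 + 1), so t ≡ 7·2 = 14 ≡ 5 (mod 9).
    Then x = 1 + 13·5 = 66, valid modulo lcm(13, 9) = 117: x ≡ 66 (mod 117).
  Combine with x ≡ 0 (mod 4); new modulus lcm = 468.
    Write x = 66 + 117·t and substitute into x ≡ 0 (mod 4): 117·t ≡ 0 − 66 = -66 (mod 4).
    Reduce coefficients mod 4: 1·t ≡ 2 (mod 4).
    So t ≡ 2 (mod 4).
    Then x = 66 + 117·2 = 300, valid modulo lcm(117, 4) = 468: x ≡ 300 (mod 468).
  Combine with x ≡ 8 (mod 17); new modulus lcm = 7956.
    Write x = 300 + 468·t and substitute into x ≡ 8 (mod 17): 468·t ≡ 8 − 300 = -292 (mod 17).
    Reduce coefficients mod 17: 9·t ≡ 14 (mod 17).
    The inverse of 9 mod 17 is 2 (since 9·2 = 18 = 1·17 + 1), so t ≡ 2·14 = 28 ≡ 11 (mod 17).
    Then x = 300 + 468·11 = 5448, valid modulo lcm(468, 17) = 7956: x ≡ 5448 (mod 7956).
Verify against each original: 5448 mod 13 = 1, 5448 mod 9 = 3, 5448 mod 4 = 0, 5448 mod 17 = 8.

x ≡ 5448 (mod 7956).


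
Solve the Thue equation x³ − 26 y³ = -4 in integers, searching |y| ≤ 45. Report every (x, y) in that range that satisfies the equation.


The equation is x³ - 26y³ = -4. For fixed y, x³ = 26·y³ − 4, so a solution requires the RHS to be a perfect cube.
Strategy: iterate y from -45 to 45, compute RHS = 26·y³ − 4, and check whether it is a (positive or negative) perfect cube.
Check small values of y:
  y = 0: RHS = -4 is not a perfect cube.
  y = 1: RHS = 22 is not a perfect cube.
  y = -1: RHS = -30 is not a perfect cube.
  y = 2: RHS = 204 is not a perfect cube.
  y = -2: RHS = -212 is not a perfect cube.
  y = 3: RHS = 698 is not a perfect cube.
  y = -3: RHS = -706 is not a perfect cube.
Continuing the search up to |y| = 45 finds no solutions either.
No (x, y) in the scanned range satisfies the equation.

No integer solutions with |y| ≤ 45.


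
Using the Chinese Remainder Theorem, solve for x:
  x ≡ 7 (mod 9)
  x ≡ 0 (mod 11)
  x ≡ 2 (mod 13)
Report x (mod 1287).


Moduli 9, 11, 13 are pairwise coprime; by CRT there is a unique solution modulo M = 9 · 11 · 13 = 1287.
Solve pairwise, accumulating the modulus:
  Start with x ≡ 7 (mod 9).
  Combine with x ≡ 0 (mod 11): since gcd(9, 11) = 1, we get a unique residue mod 99.
    Write x = 7 + 9·t and substitute into x ≡ 0 (mod 11): 9·t ≡ 0 − 7 = -7 (mod 11).
    Reduce coefficients mod 11: 9·t ≡ 4 (mod 11).
    The inverse of 9 mod 11 is 5 (since 9·5 = 45 = 4·11 + 1), so t ≡ 5·4 = 20 ≡ 9 (mod 11).
    Then x = 7 + 9·9 = 88, valid modulo lcm(9, 11) = 99: x ≡ 88 (mod 99).
  Combine with x ≡ 2 (mod 13): since gcd(99, 13) = 1, we get a unique residue mod 1287.
    Write x = 88 + 99·t and substitute into x ≡ 2 (mod 13): 99·t ≡ 2 − 88 = -86 (mod 13).
    Reduce coefficients mod 13: 8·t ≡ 5 (mod 13).
    The inverse of 8 mod 13 is 5 (since 8·5 = 40 = 3·13 + 1), so t ≡ 5·5 = 25 ≡ 12 (mod 13).
    Then x = 88 + 99·12 = 1276, valid modulo lcm(99, 13) = 1287: x ≡ 1276 (mod 1287).
Verify: 1276 mod 9 = 7 ✓, 1276 mod 11 = 0 ✓, 1276 mod 13 = 2 ✓.

x ≡ 1276 (mod 1287).


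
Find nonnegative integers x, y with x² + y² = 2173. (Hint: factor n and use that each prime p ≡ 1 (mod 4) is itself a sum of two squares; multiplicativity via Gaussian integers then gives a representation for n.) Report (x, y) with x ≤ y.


Step 1: Factor n = 2173 = 41 · 53.
Step 2: Check the mod-4 condition on each prime factor: 41 ≡ 1 (mod 4), exponent 1; 53 ≡ 1 (mod 4), exponent 1.
All primes ≡ 3 (mod 4) appear to even exponent (or don't appear), so by the two-squares theorem n IS expressible as a sum of two squares.
Step 3: Build a representation. Here n = 41 · 53 is a product of primes ≡ 1 (mod 4). Each prime p ≡ 1 (mod 4) is itself a sum of two squares; find a² by testing p − a² for a perfect square:
  41: 41 − 1² = 40, 41 − 2² = 37, 41 − 3² = 32, 41 − 4² = 25 = 5² ⇒ 41 = 4² + 5².
  53: 53 − 1² = 52, 53 − 2² = 49 = 7² ⇒ 53 = 2² + 7².
  Combine using the Brahmagupta–Fibonacci identity (a² + b²)(c² + d²) = (ac − bd)² + (ad + bc)² = (ac + bd)² + (ad − bc)²:
  41 · 53 = 2173: from (4² + 5²)(2² + 7²), take (4·2 − 5·7, 4·7 + 5·2) = (8 − 35, 28 + 10) = (-27, 38); dropping signs (only squares matter) gives (27, 38); check 27² + 38² = 729 + 1444 = 2173 ✓.
Step 4: Order so x ≤ y and verify: 27² + 38² = 729 + 1444 = 2173 = n. ✓

n = 2173 = 27² + 38² (one valid representation with x ≤ y).


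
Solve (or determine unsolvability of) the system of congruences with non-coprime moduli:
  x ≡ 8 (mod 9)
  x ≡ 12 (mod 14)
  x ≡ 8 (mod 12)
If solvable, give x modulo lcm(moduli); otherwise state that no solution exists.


Moduli 9, 14, 12 are not pairwise coprime, so CRT works modulo lcm(m_i) when all pairwise compatibility conditions hold.
Pairwise compatibility: gcd(m_i, m_j) must divide a_i - a_j for every pair.
Merge one congruence at a time:
  Start: x ≡ 8 (mod 9).
  Combine with x ≡ 12 (mod 14): gcd(9, 14) = 1; 12 - 8 = 4, which IS divisible by 1, so compatible.
    Write x = 8 + 9·t and substitute into x ≡ 12 (mod 14): 9·t ≡ 12 − 8 = 4 (mod 14).
    The inverse of 9 mod 14 is 11 (since 9·11 = 99 = 7·14 + 1), so t ≡ 11·4 = 44 ≡ 2 (mod 14).
    Then x = 8 + 9·2 = 26, valid modulo lcm(9, 14) = 126: x ≡ 26 (mod 126).
  Combine with x ≡ 8 (mod 12): gcd(126, 12) = 6; 8 - 26 = -18, which IS divisible by 6, so compatible.
    Write x = 26 + 126·t and substitute into x ≡ 8 (mod 12): 126·t ≡ 8 − 26 = -18 (mod 12).
    Divide the congruence (and modulus) by g = 6: 21·t ≡ -3 (mod 2).
    Reduce coefficients mod 2: 1·t ≡ 1 (mod 2).
    So t ≡ 1 (mod 2).
    Then x = 26 + 126·1 = 152, valid modulo lcm(126, 12) = 252: x ≡ 152 (mod 252).
Verify: 152 mod 9 = 8, 152 mod 14 = 12, 152 mod 12 = 8.

x ≡ 152 (mod 252).


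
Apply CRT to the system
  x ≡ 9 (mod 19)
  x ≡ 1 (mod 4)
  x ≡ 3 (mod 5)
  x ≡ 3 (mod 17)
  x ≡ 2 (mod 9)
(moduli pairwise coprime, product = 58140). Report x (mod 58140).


Product of moduli M = 19 · 4 · 5 · 17 · 9 = 58140.
Merge one congruence at a time:
  Start: x ≡ 9 (mod 19).
  Combine with x ≡ 1 (mod 4); new modulus lcm = 76.
    Write x = 9 + 19·t and substitute into x ≡ 1 (mod 4): 19·t ≡ 1 − 9 = -8 (mod 4).
    Reduce coefficients mod 4: 3·t ≡ 0 (mod 4).
    The inverse of 3 mod 4 is 3 (since 3·3 = 9 = 2·4 + 1), so t ≡ 3·0 = 0 ≡ 0 (mod 4).
    Then x = 9 + 19·0 = 9, valid modulo lcm(19, 4) = 76: x ≡ 9 (mod 76).
  Combine with x ≡ 3 (mod 5); new modulus lcm = 380.
    Write x = 9 + 76·t and substitute into x ≡ 3 (mod 5): 76·t ≡ 3 − 9 = -6 (mod 5).
    Reduce coefficients mod 5: 1·t ≡ 4 (mod 5).
    So t ≡ 4 (mod 5).
    Then x = 9 + 76·4 = 313, valid modulo lcm(76, 5) = 380: x ≡ 313 (mod 380).
  Combine with x ≡ 3 (mod 17); new modulus lcm = 6460.
    Write x = 313 + 380·t and substitute into x ≡ 3 (mod 17): 380·t ≡ 3 − 313 = -310 (mod 17).
    Reduce coefficients mod 17: 6·t ≡ 13 (mod 17).
    The inverse of 6 mod 17 is 3 (since 6·3 = 18 = 1·17 + 1), so t ≡ 3·13 = 39 ≡ 5 (mod 17).
    Then x = 313 + 380·5 = 2213, valid modulo lcm(380, 17) = 6460: x ≡ 2213 (mod 6460).
  Combine with x ≡ 2 (mod 9); new modulus lcm = 58140.
    Write x = 2213 + 6460·t and substitute into x ≡ 2 (mod 9): 6460·t ≡ 2 − 2213 = -2211 (mod 9).
    Reduce coefficients mod 9: 7·t ≡ 3 (mod 9).
    The inverse of 7 mod 9 is 4 (since 7·4 = 28 = 3·9 + 1), so t ≡ 4·3 = 12 ≡ 3 (mod 9).
    Then x = 2213 + 6460·3 = 21593, valid modulo lcm(6460, 9) = 58140: x ≡ 21593 (mod 58140).
Verify against each original: 21593 mod 19 = 9, 21593 mod 4 = 1, 21593 mod 5 = 3, 21593 mod 17 = 3, 21593 mod 9 = 2.

x ≡ 21593 (mod 58140).


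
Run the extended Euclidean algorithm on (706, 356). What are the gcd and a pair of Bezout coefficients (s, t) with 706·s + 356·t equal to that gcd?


Euclidean algorithm on (706, 356) — divide until remainder is 0:
  706 = 1 · 356 + 350
  356 = 1 · 350 + 6
  350 = 58 · 6 + 2
  6 = 3 · 2 + 0
gcd(706, 356) = 2.
Track Bezout coefficients alongside the remainders: start with r₀ = 706 = a·1 + b·0 (s = 1, t = 0) and r₁ = 356 = a·0 + b·1 (s = 0, t = 1); each new remainder r_{k+1} = r_{k-1} − q_k·r_k inherits s_{k+1} = s_{k-1} − q_k·s_k, t_{k+1} = t_{k-1} − q_k·t_k, so r_k = a·s_k + b·t_k at every step:
  q = 1: r = 350, s = 1 − 1·0 = 1, t = 0 − 1·1 = -1  (check: 706·1 + 356·(-1) = 350)
  q = 1: r = 6, s = 0 − 1·1 = -1, t = 1 − 1·(-1) = 2  (check: 706·(-1) + 356·2 = 6)
  q = 58: r = 2, s = 1 − 58·(-1) = 59, t = -1 − 58·2 = -117  (check: 706·59 + 356·(-117) = 2)
The row with r = 2 (the gcd) gives the Bezout coefficients s = 59, t = -117.
Result: 706 · (59) + 356 · (-117) = 2.

gcd(706, 356) = 2; s = 59, t = -117 (check: 706·59 + 356·(-117) = 2).


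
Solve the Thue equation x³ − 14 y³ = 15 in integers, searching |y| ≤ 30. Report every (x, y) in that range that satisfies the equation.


The equation is x³ - 14y³ = 15. For fixed y, x³ = 14·y³ + 15, so a solution requires the RHS to be a perfect cube.
Strategy: iterate y from -30 to 30, compute RHS = 14·y³ + 15, and check whether it is a (positive or negative) perfect cube.
Check small values of y:
  y = 0: RHS = 15 is not a perfect cube.
  y = 1: RHS = 29 is not a perfect cube.
  y = -1: RHS = 1 = (1)³ ⇒ x = 1 works.
  y = 2: RHS = 127 is not a perfect cube.
  y = -2: RHS = -97 is not a perfect cube.
  y = 3: RHS = 393 is not a perfect cube.
  y = -3: RHS = -363 is not a perfect cube.
Continuing the search up to |y| = 30 finds no further solutions beyond those listed.
Collected solutions: (1, -1).

Solutions (with |y| ≤ 30): (1, -1).


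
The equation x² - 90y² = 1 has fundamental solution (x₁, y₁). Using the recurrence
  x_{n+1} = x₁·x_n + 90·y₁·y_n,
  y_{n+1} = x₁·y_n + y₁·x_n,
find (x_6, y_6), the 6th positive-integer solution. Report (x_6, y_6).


Step 1: Find the fundamental solution (x₁, y₁) of x² - 90y² = 1.
  Expand √90 as a continued fraction. a₀ = ⌊√90⌋ = 9; iterate m_{k+1} = d_k·a_k − m_k, d_{k+1} = (90 − m_{k+1}²)/d_k, a_{k+1} = ⌊(a₀ + m_{k+1})/d_{k+1}⌋ (starting m₀ = 0, d₀ = 1), with convergents p_k = a_k·p_{k-1} + p_{k-2}, q_k = a_k·q_{k-1} + q_{k-2} (p₋₁ = 1, q₋₁ = 0):
  k = 0: a₀ = 9; p₀/q₀ = 9/1; p₀² − 90·q₀² = 81 − 90 = -9.
  k = 1: m = 9, d = 9, a = ⌊(9 + 9)/9⌋ = 2; p/q = (2·9 + 1)/(2·1 + 0) = 19/2; p² − 90·q² = 361 − 360 = 1.
  The first convergent with p² − 90·q² = 1 gives the fundamental solution (x₁, y₁) = (19, 2).
Step 2: Apply the recurrence (x_{n+1}, y_{n+1}) = (x₁x_n + 90y₁y_n, x₁y_n + y₁x_n) repeatedly.
  From (x_1, y_1) = (19, 2): x_2 = 19·19 + 90·2·2 = 721; y_2 = 19·2 + 2·19 = 76.
  From (x_2, y_2) = (721, 76): x_3 = 19·721 + 90·2·76 = 27379; y_3 = 19·76 + 2·721 = 2886.
  From (x_3, y_3) = (27379, 2886): x_4 = 19·27379 + 90·2·2886 = 1039681; y_4 = 19·2886 + 2·27379 = 109592.
  From (x_4, y_4) = (1039681, 109592): x_5 = 19·1039681 + 90·2·109592 = 39480499; y_5 = 19·109592 + 2·1039681 = 4161610.
  From (x_5, y_5) = (39480499, 4161610): x_6 = 19·39480499 + 90·2·4161610 = 1499219281; y_6 = 19·4161610 + 2·39480499 = 158031588.
Step 3: Verify x_6² - 90·y_6² = 2247658452522156961 - 2247658452522156960 = 1 (should be 1). ✓

(x_1, y_1) = (19, 2); (x_6, y_6) = (1499219281, 158031588).
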